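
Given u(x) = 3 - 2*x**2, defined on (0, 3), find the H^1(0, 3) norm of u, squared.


||u||_{H^1}^2 = 1287/5

The H^1 norm (squared) on an interval (0, L) is
  ||u||_{H^1}^2 = ∫_0^L u(x)^2 dx + ∫_0^L u'(x)^2 dx.
Compute u'(x) = -4*x.
Then u(x)^2 = 4*x**4 - 12*x**2 + 9 and u'(x)^2 = 16*x**2.
Integrate each monomial from 0 to 3 using ∫_0^3 c·x^n dx = c·3^(n+1)/(n+1):
  ∫_0^3 u(x)^2 dx = ∫_0^3 (4*x^4 - 12*x^2 + 9) dx. Term by term:
    ∫_0^3 4*x^4 dx = 972/5;  ∫_0^3 -12*x^2 dx = -108;  ∫_0^3 9 dx = 27.
  Sum: 972/5 − 108 + 27 = 567/5.
  ∫_0^3 u'(x)^2 dx = ∫_0^3 (16*x^2) dx. Term by term:
    ∫_0^3 16*x^2 dx = 144.
Adding: ||u||_{H^1}^2 = 567/5 + 144 = 1287/5.


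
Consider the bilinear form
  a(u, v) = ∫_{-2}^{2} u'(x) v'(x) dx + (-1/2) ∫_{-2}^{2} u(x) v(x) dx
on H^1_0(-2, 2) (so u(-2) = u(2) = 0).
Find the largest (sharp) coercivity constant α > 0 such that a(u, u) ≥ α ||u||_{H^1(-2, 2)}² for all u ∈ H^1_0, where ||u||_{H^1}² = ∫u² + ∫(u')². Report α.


α = (-8 + π^2)/(π^2 + 16)

Coercivity of a(·,·) on H^1_0(-2, 2) means a(u, u) ≥ α ||u||_{H^1}² for every u ∈ H^1_0.
The interval has length L = 4, and Poincaré/coercivity depend only on L. Here a(u, u) = ∫(u')² + (-1/2)·∫u².
Here c = -1/2 < 0 with |c| < (π/L)² = π^2/16, so coercivity still holds. The condition a(u,u) ≥ α||u||_{H^1}² reads (1−α)∫(u')² ≥ (α−c)∫u². Any admissible α is ≤ 1 (rapidly oscillating u have ∫u²/∫(u')² → 0), and α = 1 would force 0 ≥ (1−c)∫u², impossible since c < 1; so 1−α > 0. By the sharp Poincaré inequality on H^1_0 of an interval of length L, ∫(u')² ≥ (π/L)²∫u² with equality for the first sine mode sin(π(x−x₀)/L) (x₀ the left endpoint), so the inequality holds for all u iff (1−α)(π/L)² ≥ α − c, i.e. α ≤ ((π/L)² + c)/((π/L)² + 1) = (1 + c(L/π)²)/(1 + (L/π)²). (Direct route, valid since c ≤ 0: Poincaré gives c∫u² ≥ c(L/π)²∫(u')², so a(u,u) ≥ (1 + c(L/π)²)∫(u')², while ||u||_{H^1}² ≤ (1 + (L/π)²)∫(u')²; dividing yields the same α.) With (π/L)² = π^2/16 and c = -1/2, the largest admissible constant is α = ((π/L)² + c)/((π/L)² + 1).
Simplifying, α = (-8 + π^2)/(π^2 + 16).


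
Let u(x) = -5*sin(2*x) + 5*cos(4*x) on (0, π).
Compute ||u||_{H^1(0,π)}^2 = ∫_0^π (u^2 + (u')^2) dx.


||u||_{H^1(0,π)}^2 = 275*π

u'(x) = -20*sin(4*x) - 10*cos(2*x).
Expand u² and (u')² and integrate term by term on (0, π), using: for integers n ≥ 1, ∫_0^π sin²(nx) dx = ∫_0^π cos²(nx) dx = π/2; for n ≠ n', ∫_0^π sin(nx)sin(n'x) dx = ∫_0^π cos(nx)cos(n'x) dx = 0; and by product-to-sum, ∫_0^π sin(nx)cos(n'x) dx = ½∫_0^π [sin((n+n')x) + sin((n−n')x)] dx, which is 0 when n+n' is even and 2n/(n²−n'²) when n+n' is odd (it need not vanish on (0, π)).
  u² squared terms: (-5)²·∫sin(2x)² dx = 25·π/2 = 25*π/2;  (5)²·∫cos(4x)² dx = 25·π/2 = 25*π/2.
  u² cross terms: 2·(-5)·(5)·∫sin(2x)·cos(4x) dx = -50·(0) = 0.
  So ∫_0^π u² dx = 25*π/2 + 25*π/2 + 0 = 25*π.
  (u')² squared terms: (-20)²·∫sin(4x)² dx = 400·π/2 = 200*π;  (-10)²·∫cos(2x)² dx = 100·π/2 = 50*π.
  (u')² cross terms: 2·(-20)·(-10)·∫sin(4x)·cos(2x) dx = 400·(0) = 0.
  So ∫_0^π (u')² dx = 200*π + 50*π + 0 = 250*π.
||u||_{H^1}^2 = (25*π) + (250*π) = 275*π.


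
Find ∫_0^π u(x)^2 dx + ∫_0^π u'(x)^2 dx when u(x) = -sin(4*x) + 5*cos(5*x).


||u||_{H^1(0,π)}^2 = 2080/9 + 667*π/2

u'(x) = -25*sin(5*x) - 4*cos(4*x).
Expand u² and (u')² and integrate term by term on (0, π), using: for integers n ≥ 1, ∫_0^π sin²(nx) dx = ∫_0^π cos²(nx) dx = π/2; for n ≠ n', ∫_0^π sin(nx)sin(n'x) dx = ∫_0^π cos(nx)cos(n'x) dx = 0; and by product-to-sum, ∫_0^π sin(nx)cos(n'x) dx = ½∫_0^π [sin((n+n')x) + sin((n−n')x)] dx, which is 0 when n+n' is even and 2n/(n²−n'²) when n+n' is odd (it need not vanish on (0, π)).
  u² squared terms: (-1)²·∫sin(4x)² dx = 1·π/2 = π/2;  (5)²·∫cos(5x)² dx = 25·π/2 = 25*π/2.
  u² cross terms: 2·(-1)·(5)·∫sin(4x)·cos(5x) dx = -10·(-8/9) = 80/9.
  So ∫_0^π u² dx = π/2 + 25*π/2 + 80/9 = 80/9 + 13*π.
  (u')² squared terms: (-25)²·∫sin(5x)² dx = 625·π/2 = 625*π/2;  (-4)²·∫cos(4x)² dx = 16·π/2 = 8*π.
  (u')² cross terms: 2·(-25)·(-4)·∫sin(5x)·cos(4x) dx = 200·(10/9) = 2000/9.
  So ∫_0^π (u')² dx = 625*π/2 + 8*π + 2000/9 = 2000/9 + 641*π/2.
||u||_{H^1}^2 = (80/9 + 13*π) + (2000/9 + 641*π/2) = 2080/9 + 667*π/2.


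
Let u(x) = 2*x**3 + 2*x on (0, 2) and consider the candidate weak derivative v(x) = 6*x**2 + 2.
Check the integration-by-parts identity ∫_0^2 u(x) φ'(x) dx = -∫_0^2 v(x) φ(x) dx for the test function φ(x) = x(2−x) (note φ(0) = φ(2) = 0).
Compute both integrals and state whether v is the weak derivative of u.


LHS = -184/15, RHS = -184/15. Yes, v = u' weakly.

u(x) = 2*x**3 + 2*x, classical derivative u'(x) = 6*x**2 + 2.
φ(x) = x(2−x), so φ'(x) = 2 - 2*x.
Note φ(0) = φ(2) = 0, so the boundary term u·φ vanishes.
LHS = ∫_0^2 u(x) φ'(x) dx = ∫_0^2 (-4*x^4 + 4*x^3 - 4*x^2 + 4*x) dx. Term by term:
  ∫_0^2 -4*x^4 dx = -128/5;  ∫_0^2 4*x^3 dx = 16;  ∫_0^2 -4*x^2 dx = -32/3;
  ∫_0^2 4*x dx = 8.
Sum: -128/5 + 16 − 32/3 + 8 = -184/15.
So LHS = -184/15.
∫_0^2 v(x) φ(x) dx = ∫_0^2 (-6*x^4 + 12*x^3 - 2*x^2 + 4*x) dx. Term by term:
  ∫_0^2 -6*x^4 dx = -192/5;  ∫_0^2 12*x^3 dx = 48;  ∫_0^2 -2*x^2 dx = -16/3;
  ∫_0^2 4*x dx = 8.
Sum: -192/5 + 48 − 16/3 + 8 = 184/15.
So RHS = -∫_0^2 v(x) φ(x) dx = -184/15.
LHS = RHS, so the identity holds for this test φ.
Moreover u is smooth here and v(x) = u'(x) = 6*x**2 + 2 pointwise, so the identity holds for every test function. Hence v is the weak derivative of u.


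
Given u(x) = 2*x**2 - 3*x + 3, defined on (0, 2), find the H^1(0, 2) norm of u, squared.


||u||_{H^1}^2 = 424/15

The H^1 norm (squared) on an interval (0, L) is
  ||u||_{H^1}^2 = ∫_0^L u(x)^2 dx + ∫_0^L u'(x)^2 dx.
Compute u'(x) = 4*x - 3.
Then u(x)^2 = 4*x**4 - 12*x**3 + 21*x**2 - 18*x + 9 and u'(x)^2 = 16*x**2 - 24*x + 9.
Integrate each monomial from 0 to 2 using ∫_0^2 c·x^n dx = c·2^(n+1)/(n+1):
  ∫_0^2 u(x)^2 dx = ∫_0^2 (4*x^4 - 12*x^3 + 21*x^2 - 18*x + 9) dx. Term by term:
    ∫_0^2 4*x^4 dx = 128/5;  ∫_0^2 -12*x^3 dx = -48;  ∫_0^2 21*x^2 dx = 56;
    ∫_0^2 -18*x dx = -36;  ∫_0^2 9 dx = 18.
  Sum: 128/5 − 48 + 56 − 36 + 18 = 78/5.
  ∫_0^2 u'(x)^2 dx = ∫_0^2 (16*x^2 - 24*x + 9) dx. Term by term:
    ∫_0^2 16*x^2 dx = 128/3;  ∫_0^2 -24*x dx = -48;  ∫_0^2 9 dx = 18.
  Sum: 128/3 − 48 + 18 = 38/3.
Adding: ||u||_{H^1}^2 = 78/5 + 38/3 = 424/15.


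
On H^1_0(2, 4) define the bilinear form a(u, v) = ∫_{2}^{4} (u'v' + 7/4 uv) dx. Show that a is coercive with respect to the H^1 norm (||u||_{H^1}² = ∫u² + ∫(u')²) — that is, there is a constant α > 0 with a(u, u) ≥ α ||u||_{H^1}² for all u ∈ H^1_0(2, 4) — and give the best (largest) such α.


α = 1

Coercivity of a(·,·) on H^1_0(2, 4) means a(u, u) ≥ α ||u||_{H^1}² for every u ∈ H^1_0.
The interval has length L = 2, and Poincaré/coercivity depend only on L. Here a(u, u) = ∫(u')² + (7/4)·∫u².
Here c = 7/4 ≥ 1, so a(u,u) = ∫(u')² + c∫u² ≥ ∫(u')² + ∫u² = ||u||_{H^1}², i.e. α = 1 works. No larger α is possible: a(u,u) ≥ α||u||_{H^1}² means (1−α)∫(u')² ≥ (α−c)∫u², and for the modes u_n = sin(nπ(x−x₀)/L) (x₀ the left endpoint) one has ∫u_n²/∫(u_n')² = (L/(nπ))² → 0, so a(u_n,u_n)/||u_n||_{H^1}² → 1. Hence the optimal constant is α = 1.
Therefore α = 1.


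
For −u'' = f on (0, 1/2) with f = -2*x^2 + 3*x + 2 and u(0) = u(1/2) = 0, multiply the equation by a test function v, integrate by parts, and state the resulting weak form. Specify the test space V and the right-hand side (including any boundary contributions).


V = H^1_0(0, 1/2) (so v(0) = v(1/2) = 0); weak form: ∫_0^1/2 u'v' dx = ∫_0^1/2 (-2*x^2 + 3*x + 2) v dx for all v ∈ V.

Multiply both sides by a test function v and integrate from 0 to 1/2:
  ∫_0^1/2 −u''(x) v(x) dx = ∫_0^1/2 f(x) v(x) dx.
Integrate the LHS by parts once:
  ∫_0^1/2 −u'' v dx = −[u'(x) v(x)]_0^1/2 + ∫_0^1/2 u'(x) v'(x) dx.
Thus ∫_0^1/2 u'(x) v'(x) dx = ∫_0^1/2 f(x) v(x) dx + [u'(x) v(x)]_0^1/2.
Choose V so that boundary terms are either known or forced to vanish.
u is Dirichlet: u(0) = u(1/2) = 0. Let V = H^1_0(0, 1/2); then v(0) = v(1/2) = 0, and [u' v]_0^1/2 = 0.
Weak formulation: find u (satisfying any essential BC) such that ∫_0^1/2 u'(x) v'(x) dx = ∫_0^1/2 f v dx for all v ∈ V.
Substituting f(x) = -2*x^2 + 3*x + 2, the right-hand side is ∫_0^1/2 (-2*x^2 + 3*x + 2) v dx.


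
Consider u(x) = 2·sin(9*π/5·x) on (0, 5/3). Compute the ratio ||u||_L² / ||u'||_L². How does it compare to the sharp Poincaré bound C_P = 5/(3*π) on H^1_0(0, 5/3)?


||u||_L² / ||u'||_L² = 5/(9*π) < C_P = 5/(3*π).

u(x) = 2·sin(9*π/5·x), so u'(x) = 18*π*cos(9*π*x/5)/5.
Writing u(x) = A·sin(kπx/L) with A = 2 and k = 3, use ∫_0^L sin²(kπx/L) dx = L/2 and ∫_0^L cos²(kπx/L) dx = L/2.
u² = 4·sin²(9*π/5·x) and (u')² = 324*π^2/25·cos²(9*π/5·x), and each of sin², cos² integrates to L/2 = 5/6 over (0, 5/3).
∫_0^5/3 u² dx = 10/3, so ||u||_L² = sqrt(30)/3.
∫_0^5/3 (u')² dx = 54*π^2/5, so ||u'||_L² = 3*sqrt(30)*π/5.
Ratio ||u||_L² / ||u'||_L² = 5/(9*π).
Sharp Poincaré constant on H^1_0(0, 5/3) is C_P = L/π = 5/(3*π), achieved by sin(3*π/5·x).
This is the k = 3 harmonic; the ratio L/(kπ) is strictly less than C_P = L/π, consistent with the sharp inequality ||u||_L² ≤ C_P ||u'||_L².


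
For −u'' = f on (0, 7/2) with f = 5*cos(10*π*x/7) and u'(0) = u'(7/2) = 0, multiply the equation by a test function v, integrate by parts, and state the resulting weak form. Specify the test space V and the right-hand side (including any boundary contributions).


V = H^1(0, 7/2) (no boundary constraint on v; u is determined up to an additive constant); weak form: ∫_0^7/2 u'v' dx = ∫_0^7/2 (5*cos(10*π*x/7)) v dx for all v ∈ V.

Multiply both sides by a test function v and integrate from 0 to 7/2:
  ∫_0^7/2 −u''(x) v(x) dx = ∫_0^7/2 f(x) v(x) dx.
Integrate the LHS by parts once:
  ∫_0^7/2 −u'' v dx = −[u'(x) v(x)]_0^7/2 + ∫_0^7/2 u'(x) v'(x) dx.
Thus ∫_0^7/2 u'(x) v'(x) dx = ∫_0^7/2 f(x) v(x) dx + [u'(x) v(x)]_0^7/2.
Choose V so that boundary terms are either known or forced to vanish.
u has homogeneous Neumann: u'(0) = u'(7/2) = 0. So [u' v]_0^7/2 = 0·v(7/2) − 0·v(0) = 0 for any v; take V = H^1(0, 7/2).
Weak formulation: find u (satisfying any essential BC) such that ∫_0^7/2 u'(x) v'(x) dx = ∫_0^7/2 f v dx for all v ∈ V (homogeneous Neumann, so boundary terms vanish).
Substituting f(x) = 5*cos(10*π*x/7), the right-hand side is ∫_0^7/2 (5*cos(10*π*x/7)) v dx.
Compatibility check (pure Neumann): taking v ≡ 1 ∈ V gives 0 = ∫_0^7/2 f dx + (0) − (0), i.e. ∫_0^7/2 f dx must equal u'(0) − u'(7/2) = 0. Indeed ∫_0^7/2 (5*cos(10*π*x/7)) dx = 0, so the data are compatible. The solution is then unique only up to an additive constant (fix it e.g. by requiring ∫_0^7/2 u dx = 0).


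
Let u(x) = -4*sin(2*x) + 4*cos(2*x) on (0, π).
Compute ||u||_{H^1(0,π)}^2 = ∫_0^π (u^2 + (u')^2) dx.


||u||_{H^1(0,π)}^2 = 80*π

u'(x) = -8*sin(2*x) - 8*cos(2*x).
Expand u² and (u')² and integrate term by term on (0, π), using: for integers n ≥ 1, ∫_0^π sin²(nx) dx = ∫_0^π cos²(nx) dx = π/2; for n ≠ n', ∫_0^π sin(nx)sin(n'x) dx = ∫_0^π cos(nx)cos(n'x) dx = 0; and by product-to-sum, ∫_0^π sin(nx)cos(n'x) dx = ½∫_0^π [sin((n+n')x) + sin((n−n')x)] dx, which is 0 when n+n' is even and 2n/(n²−n'²) when n+n' is odd (it need not vanish on (0, π)).
  u² squared terms: (-4)²·∫sin(2x)² dx = 16·π/2 = 8*π;  (4)²·∫cos(2x)² dx = 16·π/2 = 8*π.
  u² cross terms: 2·(-4)·(4)·∫sin(2x)·cos(2x) dx = -32·(0) = 0.
  So ∫_0^π u² dx = 8*π + 8*π + 0 = 16*π.
  (u')² squared terms: (-8)²·∫cos(2x)² dx = 64·π/2 = 32*π;  (-8)²·∫sin(2x)² dx = 64·π/2 = 32*π.
  (u')² cross terms: 2·(-8)·(-8)·∫cos(2x)·sin(2x) dx = 128·(0) = 0.
  So ∫_0^π (u')² dx = 32*π + 32*π + 0 = 64*π.
||u||_{H^1}^2 = (16*π) + (64*π) = 80*π.


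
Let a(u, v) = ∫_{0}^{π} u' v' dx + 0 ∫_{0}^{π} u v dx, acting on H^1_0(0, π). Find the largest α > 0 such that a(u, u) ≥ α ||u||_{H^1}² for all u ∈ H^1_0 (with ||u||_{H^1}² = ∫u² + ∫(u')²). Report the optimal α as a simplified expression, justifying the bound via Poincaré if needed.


α = 1/2

Coercivity of a(·,·) on H^1_0(0, π) means a(u, u) ≥ α ||u||_{H^1}² for every u ∈ H^1_0.
The interval has length L = π, and Poincaré/coercivity depend only on L. Here a(u, u) = ∫(u')² + (0)·∫u².
Here c = 0, so a(u,u) = ∫(u')² alone. The condition a(u,u) ≥ α||u||_{H^1}² reads (1−α)∫(u')² ≥ (α−c)∫u². Any admissible α is ≤ 1 (rapidly oscillating u have ∫u²/∫(u')² → 0), and α = 1 would force 0 ≥ (1−c)∫u², impossible since c < 1; so 1−α > 0. By the sharp Poincaré inequality on H^1_0 of an interval of length L, ∫(u')² ≥ (π/L)²∫u² with equality for the first sine mode sin(π(x−x₀)/L) (x₀ the left endpoint), so the inequality holds for all u iff (1−α)(π/L)² ≥ α − c, i.e. α ≤ ((π/L)² + c)/((π/L)² + 1) = (1 + c(L/π)²)/(1 + (L/π)²). (Direct route, valid since c ≤ 0: Poincaré gives c∫u² ≥ c(L/π)²∫(u')², so a(u,u) ≥ (1 + c(L/π)²)∫(u')², while ||u||_{H^1}² ≤ (1 + (L/π)²)∫(u')²; dividing yields the same α.) With (π/L)² = 1 and c = 0, the largest admissible constant is α = ((π/L)² + c)/((π/L)² + 1).
Simplifying, α = 1/2.


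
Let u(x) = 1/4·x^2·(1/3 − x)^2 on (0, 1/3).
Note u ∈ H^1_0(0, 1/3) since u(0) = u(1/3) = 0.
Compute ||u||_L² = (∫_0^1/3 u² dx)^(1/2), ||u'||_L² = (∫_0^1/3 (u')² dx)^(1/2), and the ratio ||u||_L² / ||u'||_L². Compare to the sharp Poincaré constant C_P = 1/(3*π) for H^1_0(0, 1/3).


||u||_L² / ||u'||_L² = sqrt(3)/18 < C_P = 1/(3*π).

u(x) = 1/4·x^2·(1/3 − x)^2, so u'(x) = x*(x^2 - x/2 + 1/18).
u(x) = 1/4·x^2·(1/3 − x)^2 vanishes at x = 0 and x = 1/3, so u ∈ H^1_0(0, 1/3). Differentiate via the product rule and integrate the resulting polynomials term by term.
  ∫_0^1/3 u² dx = ∫_0^1/3 (x^8/16 - x^7/12 + x^6/24 - x^5/108 + x^4/1296) dx. Term by term:
    ∫_0^1/3 x^8/16 dx = 1/2834352;  ∫_0^1/3 -x^7/12 dx = -1/629856;  ∫_0^1/3 x^6/24 dx = 1/367416;
    ∫_0^1/3 -x^5/108 dx = -1/472392;  ∫_0^1/3 x^4/1296 dx = 1/1574640.
  Sum: 1/2834352 − 1/629856 + 1/367416 − 1/472392 + 1/1574640 = 1/198404640.
  ∫_0^1/3 (u')² dx = ∫_0^1/3 (x^6 - x^5 + 13*x^4/36 - x^3/18 + x^2/324) dx. Term by term:
    ∫_0^1/3 x^6 dx = 1/15309;  ∫_0^1/3 -x^5 dx = -1/4374;  ∫_0^1/3 13*x^4/36 dx = 13/43740;
    ∫_0^1/3 -x^3/18 dx = -1/5832;  ∫_0^1/3 x^2/324 dx = 1/26244.
  Sum: 1/15309 − 1/4374 + 13/43740 − 1/5832 + 1/26244 = 1/1837080.
∫_0^1/3 u² dx = 1/198404640, so ||u||_L² = sqrt(210)/204120.
∫_0^1/3 (u')² dx = 1/1837080, so ||u'||_L² = sqrt(70)/11340.
Ratio ||u||_L² / ||u'||_L² = sqrt(3)/18.
Sharp Poincaré constant on H^1_0(0, 1/3) is C_P = L/π = 1/(3*π), achieved by sin(3*π·x).
A polynomial bump cannot attain the sharp Poincaré constant (only the first sine eigenfunction does), so the ratio is strictly less than C_P, consistent with ||u||_L² ≤ C_P ||u'||_L².


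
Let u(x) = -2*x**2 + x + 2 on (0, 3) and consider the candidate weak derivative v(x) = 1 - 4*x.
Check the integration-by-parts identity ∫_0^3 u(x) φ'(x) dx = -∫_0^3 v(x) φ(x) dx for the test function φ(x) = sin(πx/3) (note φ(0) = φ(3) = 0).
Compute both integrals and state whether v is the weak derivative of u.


LHS = 30/π, RHS = 30/π. Yes, v = u' weakly.

u(x) = -2*x**2 + x + 2, classical derivative u'(x) = 1 - 4*x.
φ(x) = sin(πx/3), so φ'(x) = π*cos(π*x/3)/3.
Note φ(0) = φ(3) = 0, so the boundary term u·φ vanishes.
LHS = ∫_0^3 u(x) φ'(x) dx = ∫_0^3 (-2*π*x^2*cos(π*x/3)/3 + π*x*cos(π*x/3)/3 + 2*π*cos(π*x/3)/3) dx. Term by term:
  ∫_0^3 2*π*cos(π*x/3)/3 dx = 0;  ∫_0^3 -2*π*x^2*cos(π*x/3)/3 dx = 36/π;  ∫_0^3 π*x*cos(π*x/3)/3 dx = -6/π.
Sum: 0 + 36/π − 6/π = 30/π.
So LHS = 30/π.
∫_0^3 v(x) φ(x) dx = ∫_0^3 (-4*x*sin(π*x/3) + sin(π*x/3)) dx. Term by term:
  ∫_0^3 -4*x*sin(π*x/3) dx = -36/π;  ∫_0^3 sin(π*x/3) dx = 6/π.
Sum: -36/π + 6/π = -30/π.
So RHS = -∫_0^3 v(x) φ(x) dx = 30/π.
LHS = RHS, so the identity holds for this test φ.
Moreover u is smooth here and v(x) = u'(x) = 1 - 4*x pointwise, so the identity holds for every test function. Hence v is the weak derivative of u.


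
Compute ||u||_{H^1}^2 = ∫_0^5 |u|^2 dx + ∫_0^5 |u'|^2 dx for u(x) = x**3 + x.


||u||_{H^1}^2 = 384980/21

The H^1 norm (squared) on an interval (0, L) is
  ||u||_{H^1}^2 = ∫_0^L u(x)^2 dx + ∫_0^L u'(x)^2 dx.
Compute u'(x) = 3*x**2 + 1.
Then u(x)^2 = x**6 + 2*x**4 + x**2 and u'(x)^2 = 9*x**4 + 6*x**2 + 1.
Integrate each monomial from 0 to 5 using ∫_0^5 c·x^n dx = c·5^(n+1)/(n+1):
  ∫_0^5 u(x)^2 dx = ∫_0^5 (x^6 + 2*x^4 + x^2) dx. Term by term:
    ∫_0^5 x^6 dx = 78125/7;  ∫_0^5 2*x^4 dx = 1250;  ∫_0^5 x^2 dx = 125/3.
  Sum: 78125/7 + 1250 + 125/3 = 261500/21.
  ∫_0^5 u'(x)^2 dx = ∫_0^5 (9*x^4 + 6*x^2 + 1) dx. Term by term:
    ∫_0^5 9*x^4 dx = 5625;  ∫_0^5 6*x^2 dx = 250;  ∫_0^5 1 dx = 5.
  Sum: 5625 + 250 + 5 = 5880.
Adding: ||u||_{H^1}^2 = 261500/21 + 5880 = 384980/21.


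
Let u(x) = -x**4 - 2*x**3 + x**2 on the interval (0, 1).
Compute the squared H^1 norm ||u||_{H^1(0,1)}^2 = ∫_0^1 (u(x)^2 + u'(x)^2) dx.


||u||_{H^1}^2 = 6331/630

The H^1 norm (squared) on an interval (0, L) is
  ||u||_{H^1}^2 = ∫_0^L u(x)^2 dx + ∫_0^L u'(x)^2 dx.
Compute u'(x) = -4*x**3 - 6*x**2 + 2*x.
Then u(x)^2 = x**8 + 4*x**7 + 2*x**6 - 4*x**5 + x**4 and u'(x)^2 = 16*x**6 + 48*x**5 + 20*x**4 - 24*x**3 + 4*x**2.
Integrate each monomial from 0 to 1 using ∫_0^1 c·x^n dx = c·1^(n+1)/(n+1):
  ∫_0^1 u(x)^2 dx = ∫_0^1 (x^8 + 4*x^7 + 2*x^6 - 4*x^5 + x^4) dx. Term by term:
    ∫_0^1 x^8 dx = 1/9;  ∫_0^1 4*x^7 dx = 1/2;  ∫_0^1 2*x^6 dx = 2/7;
    ∫_0^1 -4*x^5 dx = -2/3;  ∫_0^1 x^4 dx = 1/5.
  Sum: 1/9 + 1/2 + 2/7 − 2/3 + 1/5 = 271/630.
  ∫_0^1 u'(x)^2 dx = ∫_0^1 (16*x^6 + 48*x^5 + 20*x^4 - 24*x^3 + 4*x^2) dx. Term by term:
    ∫_0^1 16*x^6 dx = 16/7;  ∫_0^1 48*x^5 dx = 8;  ∫_0^1 20*x^4 dx = 4;
    ∫_0^1 -24*x^3 dx = -6;  ∫_0^1 4*x^2 dx = 4/3.
  Sum: 16/7 + 8 + 4 − 6 + 4/3 = 202/21.
Adding: ||u||_{H^1}^2 = 271/630 + 202/21 = 6331/630.


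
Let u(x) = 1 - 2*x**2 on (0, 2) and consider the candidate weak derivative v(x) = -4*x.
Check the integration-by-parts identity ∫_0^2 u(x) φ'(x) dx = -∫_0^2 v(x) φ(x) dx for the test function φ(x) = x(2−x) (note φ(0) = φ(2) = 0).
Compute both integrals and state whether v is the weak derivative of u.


LHS = 16/3, RHS = 16/3. Yes, v = u' weakly.

u(x) = 1 - 2*x**2, classical derivative u'(x) = -4*x.
φ(x) = x(2−x), so φ'(x) = 2 - 2*x.
Note φ(0) = φ(2) = 0, so the boundary term u·φ vanishes.
LHS = ∫_0^2 u(x) φ'(x) dx = ∫_0^2 (4*x^3 - 4*x^2 - 2*x + 2) dx. Term by term:
  ∫_0^2 4*x^3 dx = 16;  ∫_0^2 -4*x^2 dx = -32/3;  ∫_0^2 -2*x dx = -4;
  ∫_0^2 2 dx = 4.
Sum: 16 − 32/3 − 4 + 4 = 16/3.
So LHS = 16/3.
∫_0^2 v(x) φ(x) dx = ∫_0^2 (4*x^3 - 8*x^2) dx. Term by term:
  ∫_0^2 4*x^3 dx = 16;  ∫_0^2 -8*x^2 dx = -64/3.
Sum: 16 − 64/3 = -16/3.
So RHS = -∫_0^2 v(x) φ(x) dx = 16/3.
LHS = RHS, so the identity holds for this test φ.
Moreover u is smooth here and v(x) = u'(x) = -4*x pointwise, so the identity holds for every test function. Hence v is the weak derivative of u.


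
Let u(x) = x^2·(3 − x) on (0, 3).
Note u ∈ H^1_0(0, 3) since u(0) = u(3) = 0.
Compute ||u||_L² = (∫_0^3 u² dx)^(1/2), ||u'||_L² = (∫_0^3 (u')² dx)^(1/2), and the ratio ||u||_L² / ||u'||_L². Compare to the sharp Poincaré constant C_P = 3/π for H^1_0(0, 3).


||u||_L² / ||u'||_L² = 3*sqrt(14)/14 < C_P = 3/π.

u(x) = x^2·(3 − x), so u'(x) = 3*x*(2 - x).
u(x) = x^2·(3 − x) vanishes at x = 0 and x = 3, so u ∈ H^1_0(0, 3). Differentiate via the product rule and integrate the resulting polynomials term by term.
  ∫_0^3 u² dx = ∫_0^3 (x^6 - 6*x^5 + 9*x^4) dx. Term by term:
    ∫_0^3 x^6 dx = 2187/7;  ∫_0^3 -6*x^5 dx = -729;  ∫_0^3 9*x^4 dx = 2187/5.
  Sum: 2187/7 − 729 + 2187/5 = 729/35.
  ∫_0^3 (u')² dx = ∫_0^3 (9*x^4 - 36*x^3 + 36*x^2) dx. Term by term:
    ∫_0^3 9*x^4 dx = 2187/5;  ∫_0^3 -36*x^3 dx = -729;  ∫_0^3 36*x^2 dx = 324.
  Sum: 2187/5 − 729 + 324 = 162/5.
∫_0^3 u² dx = 729/35, so ||u||_L² = 27*sqrt(35)/35.
∫_0^3 (u')² dx = 162/5, so ||u'||_L² = 9*sqrt(10)/5.
Ratio ||u||_L² / ||u'||_L² = 3*sqrt(14)/14.
Sharp Poincaré constant on H^1_0(0, 3) is C_P = L/π = 3/π, achieved by sin(π/3·x).
A polynomial bump cannot attain the sharp Poincaré constant (only the first sine eigenfunction does), so the ratio is strictly less than C_P, consistent with ||u||_L² ≤ C_P ||u'||_L².


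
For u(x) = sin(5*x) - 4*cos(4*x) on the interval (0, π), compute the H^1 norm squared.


||u||_{H^1(0,π)}^2 = -1360/9 + 149*π

u'(x) = 16*sin(4*x) + 5*cos(5*x).
Expand u² and (u')² and integrate term by term on (0, π), using: for integers n ≥ 1, ∫_0^π sin²(nx) dx = ∫_0^π cos²(nx) dx = π/2; for n ≠ n', ∫_0^π sin(nx)sin(n'x) dx = ∫_0^π cos(nx)cos(n'x) dx = 0; and by product-to-sum, ∫_0^π sin(nx)cos(n'x) dx = ½∫_0^π [sin((n+n')x) + sin((n−n')x)] dx, which is 0 when n+n' is even and 2n/(n²−n'²) when n+n' is odd (it need not vanish on (0, π)).
  u² squared terms: (-4)²·∫cos(4x)² dx = 16·π/2 = 8*π;  (1)²·∫sin(5x)² dx = 1·π/2 = π/2.
  u² cross terms: 2·(-4)·(1)·∫cos(4x)·sin(5x) dx = -8·(10/9) = -80/9.
  So ∫_0^π u² dx = 8*π + π/2 − 80/9 = -80/9 + 17*π/2.
  (u')² squared terms: (5)²·∫cos(5x)² dx = 25·π/2 = 25*π/2;  (16)²·∫sin(4x)² dx = 256·π/2 = 128*π.
  (u')² cross terms: 2·(5)·(16)·∫cos(5x)·sin(4x) dx = 160·(-8/9) = -1280/9.
  So ∫_0^π (u')² dx = 25*π/2 + 128*π − 1280/9 = -1280/9 + 281*π/2.
||u||_{H^1}^2 = (-80/9 + 17*π/2) + (-1280/9 + 281*π/2) = -1360/9 + 149*π.


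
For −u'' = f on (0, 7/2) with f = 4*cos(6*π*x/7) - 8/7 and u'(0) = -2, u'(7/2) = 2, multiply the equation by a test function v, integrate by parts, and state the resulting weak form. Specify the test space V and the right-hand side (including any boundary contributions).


V = H^1(0, 7/2) (v unrestricted at boundary; u is determined up to an additive constant); weak form: ∫_0^7/2 u'v' dx = ∫_0^7/2 (4*cos(6*π*x/7) - 8/7) v dx + 2·v(7/2) + 2·v(0) for all v ∈ V.

Multiply both sides by a test function v and integrate from 0 to 7/2:
  ∫_0^7/2 −u''(x) v(x) dx = ∫_0^7/2 f(x) v(x) dx.
Integrate the LHS by parts once:
  ∫_0^7/2 −u'' v dx = −[u'(x) v(x)]_0^7/2 + ∫_0^7/2 u'(x) v'(x) dx.
Thus ∫_0^7/2 u'(x) v'(x) dx = ∫_0^7/2 f(x) v(x) dx + [u'(x) v(x)]_0^7/2.
Choose V so that boundary terms are either known or forced to vanish.
u has inhomogeneous Neumann u'(0) = -2, u'(7/2) = 2. [u' v]_0^7/2 = (2)·v(7/2) − (-2)·v(0) = 2·v(7/2) + 2·v(0). Take V = H^1(0, 7/2); boundary term becomes part of RHS.
Weak formulation: find u (satisfying any essential BC) such that ∫_0^7/2 u'(x) v'(x) dx = ∫_0^7/2 f v dx + 2·v(7/2) + 2·v(0) for all v ∈ V (Neumann data are natural BCs: they enter the RHS as boundary terms).
Substituting f(x) = 4*cos(6*π*x/7) - 8/7, the right-hand side is ∫_0^7/2 (4*cos(6*π*x/7) - 8/7) v dx + 2·v(7/2) + 2·v(0).
Compatibility check (pure Neumann): taking v ≡ 1 ∈ V gives 0 = ∫_0^7/2 f dx + (2) − (-2), i.e. ∫_0^7/2 f dx must equal u'(0) − u'(7/2) = -4. Indeed ∫_0^7/2 (4*cos(6*π*x/7) - 8/7) dx = -4, so the data are compatible. The solution is then unique only up to an additive constant (fix it e.g. by requiring ∫_0^7/2 u dx = 0).


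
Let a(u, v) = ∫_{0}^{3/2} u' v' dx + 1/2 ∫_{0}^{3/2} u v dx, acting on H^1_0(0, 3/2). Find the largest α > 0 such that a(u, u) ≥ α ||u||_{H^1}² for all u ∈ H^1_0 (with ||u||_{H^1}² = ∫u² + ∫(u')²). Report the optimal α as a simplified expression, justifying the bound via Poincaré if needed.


α = (9 + 8*π^2)/(2*(9 + 4*π^2))

Coercivity of a(·,·) on H^1_0(0, 3/2) means a(u, u) ≥ α ||u||_{H^1}² for every u ∈ H^1_0.
The interval has length L = 3/2, and Poincaré/coercivity depend only on L. Here a(u, u) = ∫(u')² + (1/2)·∫u².
Here 0 < c = 1/2 < 1. The condition a(u,u) ≥ α||u||_{H^1}² reads (1−α)∫(u')² ≥ (α−c)∫u². Any admissible α is ≤ 1 (rapidly oscillating u have ∫u²/∫(u')² → 0), and α = 1 would force 0 ≥ (1−c)∫u², impossible since c < 1; so 1−α > 0. By the sharp Poincaré inequality on H^1_0 of an interval of length L, ∫(u')² ≥ (π/L)²∫u² with equality for the first sine mode sin(π(x−x₀)/L) (x₀ the left endpoint), so the inequality holds for all u iff (1−α)(π/L)² ≥ α − c, i.e. α ≤ ((π/L)² + c)/((π/L)² + 1) = (1 + c(L/π)²)/(1 + (L/π)²). With (π/L)² = 4*π^2/9 and c = 1/2, the largest admissible constant is α = ((π/L)² + c)/((π/L)² + 1).
Simplifying, α = (9 + 8*π^2)/(2*(9 + 4*π^2)).


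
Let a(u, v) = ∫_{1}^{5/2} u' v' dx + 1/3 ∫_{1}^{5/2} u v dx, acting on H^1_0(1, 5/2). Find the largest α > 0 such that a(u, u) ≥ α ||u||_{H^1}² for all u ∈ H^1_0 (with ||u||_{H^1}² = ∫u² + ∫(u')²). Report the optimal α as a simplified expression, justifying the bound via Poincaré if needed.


α = (3 + 4*π^2)/(9 + 4*π^2)

Coercivity of a(·,·) on H^1_0(1, 5/2) means a(u, u) ≥ α ||u||_{H^1}² for every u ∈ H^1_0.
The interval has length L = 3/2, and Poincaré/coercivity depend only on L. Here a(u, u) = ∫(u')² + (1/3)·∫u².
Here 0 < c = 1/3 < 1. The condition a(u,u) ≥ α||u||_{H^1}² reads (1−α)∫(u')² ≥ (α−c)∫u². Any admissible α is ≤ 1 (rapidly oscillating u have ∫u²/∫(u')² → 0), and α = 1 would force 0 ≥ (1−c)∫u², impossible since c < 1; so 1−α > 0. By the sharp Poincaré inequality on H^1_0 of an interval of length L, ∫(u')² ≥ (π/L)²∫u² with equality for the first sine mode sin(π(x−x₀)/L) (x₀ the left endpoint), so the inequality holds for all u iff (1−α)(π/L)² ≥ α − c, i.e. α ≤ ((π/L)² + c)/((π/L)² + 1) = (1 + c(L/π)²)/(1 + (L/π)²). With (π/L)² = 4*π^2/9 and c = 1/3, the largest admissible constant is α = ((π/L)² + c)/((π/L)² + 1).
Simplifying, α = (3 + 4*π^2)/(9 + 4*π^2).


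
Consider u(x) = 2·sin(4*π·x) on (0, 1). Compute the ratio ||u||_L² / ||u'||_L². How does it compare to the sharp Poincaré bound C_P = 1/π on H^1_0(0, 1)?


||u||_L² / ||u'||_L² = 1/(4*π) < C_P = 1/π.

u(x) = 2·sin(4*π·x), so u'(x) = 8*π*cos(4*π*x).
Writing u(x) = A·sin(kπx/L) with A = 2 and k = 4, use ∫_0^L sin²(kπx/L) dx = L/2 and ∫_0^L cos²(kπx/L) dx = L/2.
u² = 4·sin²(4*π·x) and (u')² = 64*π^2·cos²(4*π·x), and each of sin², cos² integrates to L/2 = 1/2 over (0, 1).
∫_0^1 u² dx = 2, so ||u||_L² = sqrt(2).
∫_0^1 (u')² dx = 32*π^2, so ||u'||_L² = 4*sqrt(2)*π.
Ratio ||u||_L² / ||u'||_L² = 1/(4*π).
Sharp Poincaré constant on H^1_0(0, 1) is C_P = L/π = 1/π, achieved by sin(π·x).
This is the k = 4 harmonic; the ratio L/(kπ) is strictly less than C_P = L/π, consistent with the sharp inequality ||u||_L² ≤ C_P ||u'||_L².


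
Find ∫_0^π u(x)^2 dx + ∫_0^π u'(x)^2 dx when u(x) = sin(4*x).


||u||_{H^1(0,π)}^2 = 17*π/2

u'(x) = 4*cos(4*x).
Expand u² and (u')² and integrate term by term on (0, π), using: for integers n ≥ 1, ∫_0^π sin²(nx) dx = ∫_0^π cos²(nx) dx = π/2; for n ≠ n', ∫_0^π sin(nx)sin(n'x) dx = ∫_0^π cos(nx)cos(n'x) dx = 0; and by product-to-sum, ∫_0^π sin(nx)cos(n'x) dx = ½∫_0^π [sin((n+n')x) + sin((n−n')x)] dx, which is 0 when n+n' is even and 2n/(n²−n'²) when n+n' is odd (it need not vanish on (0, π)).
  u² squared terms: (1)²·∫sin(4x)² dx = 1·π/2 = π/2.
  So ∫_0^π u² dx = π/2.
  (u')² squared terms: (4)²·∫cos(4x)² dx = 16·π/2 = 8*π.
  So ∫_0^π (u')² dx = 8*π.
||u||_{H^1}^2 = (π/2) + (8*π) = 17*π/2.


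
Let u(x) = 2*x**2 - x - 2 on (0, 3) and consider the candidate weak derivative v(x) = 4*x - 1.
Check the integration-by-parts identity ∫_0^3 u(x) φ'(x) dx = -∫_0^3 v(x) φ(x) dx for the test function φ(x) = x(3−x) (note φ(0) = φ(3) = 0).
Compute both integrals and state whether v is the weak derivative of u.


LHS = -45/2, RHS = -45/2. Yes, v = u' weakly.

u(x) = 2*x**2 - x - 2, classical derivative u'(x) = 4*x - 1.
φ(x) = x(3−x), so φ'(x) = 3 - 2*x.
Note φ(0) = φ(3) = 0, so the boundary term u·φ vanishes.
LHS = ∫_0^3 u(x) φ'(x) dx = ∫_0^3 (-4*x^3 + 8*x^2 + x - 6) dx. Term by term:
  ∫_0^3 -4*x^3 dx = -81;  ∫_0^3 8*x^2 dx = 72;  ∫_0^3 x dx = 9/2;
  ∫_0^3 -6 dx = -18.
Sum: -81 + 72 + 9/2 − 18 = -45/2.
So LHS = -45/2.
∫_0^3 v(x) φ(x) dx = ∫_0^3 (-4*x^3 + 13*x^2 - 3*x) dx. Term by term:
  ∫_0^3 -4*x^3 dx = -81;  ∫_0^3 13*x^2 dx = 117;  ∫_0^3 -3*x dx = -27/2.
Sum: -81 + 117 − 27/2 = 45/2.
So RHS = -∫_0^3 v(x) φ(x) dx = -45/2.
LHS = RHS, so the identity holds for this test φ.
Moreover u is smooth here and v(x) = u'(x) = 4*x - 1 pointwise, so the identity holds for every test function. Hence v is the weak derivative of u.


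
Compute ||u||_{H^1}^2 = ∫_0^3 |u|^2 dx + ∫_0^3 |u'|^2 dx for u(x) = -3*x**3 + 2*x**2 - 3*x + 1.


||u||_{H^1}^2 = 362541/70

The H^1 norm (squared) on an interval (0, L) is
  ||u||_{H^1}^2 = ∫_0^L u(x)^2 dx + ∫_0^L u'(x)^2 dx.
Compute u'(x) = -9*x**2 + 4*x - 3.
Then u(x)^2 = 9*x**6 - 12*x**5 + 22*x**4 - 18*x**3 + 13*x**2 - 6*x + 1 and u'(x)^2 = 81*x**4 - 72*x**3 + 70*x**2 - 24*x + 9.
Integrate each monomial from 0 to 3 using ∫_0^3 c·x^n dx = c·3^(n+1)/(n+1):
  ∫_0^3 u(x)^2 dx = ∫_0^3 (9*x^6 - 12*x^5 + 22*x^4 - 18*x^3 + 13*x^2 - 6*x + 1) dx. Term by term:
    ∫_0^3 9*x^6 dx = 19683/7;  ∫_0^3 -12*x^5 dx = -1458;  ∫_0^3 22*x^4 dx = 5346/5;
    ∫_0^3 -18*x^3 dx = -729/2;  ∫_0^3 13*x^2 dx = 117;  ∫_0^3 -6*x dx = -27;
    ∫_0^3 1 dx = 3.
  Sum: 19683/7 − 1458 + 5346/5 − 729/2 + 117 − 27 + 3 = 150609/70.
  ∫_0^3 u'(x)^2 dx = ∫_0^3 (81*x^4 - 72*x^3 + 70*x^2 - 24*x + 9) dx. Term by term:
    ∫_0^3 81*x^4 dx = 19683/5;  ∫_0^3 -72*x^3 dx = -1458;  ∫_0^3 70*x^2 dx = 630;
    ∫_0^3 -24*x dx = -108;  ∫_0^3 9 dx = 27.
  Sum: 19683/5 − 1458 + 630 − 108 + 27 = 15138/5.
Adding: ||u||_{H^1}^2 = 150609/70 + 15138/5 = 362541/70.


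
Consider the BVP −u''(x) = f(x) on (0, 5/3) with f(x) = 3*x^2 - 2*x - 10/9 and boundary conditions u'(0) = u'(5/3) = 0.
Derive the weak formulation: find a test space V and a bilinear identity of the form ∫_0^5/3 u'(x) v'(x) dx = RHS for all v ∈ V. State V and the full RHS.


V = H^1(0, 5/3) (no boundary constraint on v; u is determined up to an additive constant); weak form: ∫_0^5/3 u'v' dx = ∫_0^5/3 (3*x^2 - 2*x - 10/9) v dx for all v ∈ V.

Multiply both sides by a test function v and integrate from 0 to 5/3:
  ∫_0^5/3 −u''(x) v(x) dx = ∫_0^5/3 f(x) v(x) dx.
Integrate the LHS by parts once:
  ∫_0^5/3 −u'' v dx = −[u'(x) v(x)]_0^5/3 + ∫_0^5/3 u'(x) v'(x) dx.
Thus ∫_0^5/3 u'(x) v'(x) dx = ∫_0^5/3 f(x) v(x) dx + [u'(x) v(x)]_0^5/3.
Choose V so that boundary terms are either known or forced to vanish.
u has homogeneous Neumann: u'(0) = u'(5/3) = 0. So [u' v]_0^5/3 = 0·v(5/3) − 0·v(0) = 0 for any v; take V = H^1(0, 5/3).
Weak formulation: find u (satisfying any essential BC) such that ∫_0^5/3 u'(x) v'(x) dx = ∫_0^5/3 f v dx for all v ∈ V (homogeneous Neumann, so boundary terms vanish).
Substituting f(x) = 3*x^2 - 2*x - 10/9, the right-hand side is ∫_0^5/3 (3*x^2 - 2*x - 10/9) v dx.
Compatibility check (pure Neumann): taking v ≡ 1 ∈ V gives 0 = ∫_0^5/3 f dx + (0) − (0), i.e. ∫_0^5/3 f dx must equal u'(0) − u'(5/3) = 0. Indeed ∫_0^5/3 (3*x^2 - 2*x - 10/9) dx = 0, so the data are compatible. The solution is then unique only up to an additive constant (fix it e.g. by requiring ∫_0^5/3 u dx = 0).


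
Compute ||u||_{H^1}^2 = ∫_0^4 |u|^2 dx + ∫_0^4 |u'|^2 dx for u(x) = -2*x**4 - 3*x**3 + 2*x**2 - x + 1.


||u||_{H^1}^2 = 145227176/315

The H^1 norm (squared) on an interval (0, L) is
  ||u||_{H^1}^2 = ∫_0^L u(x)^2 dx + ∫_0^L u'(x)^2 dx.
Compute u'(x) = -8*x**3 - 9*x**2 + 4*x - 1.
Then u(x)^2 = 4*x**8 + 12*x**7 + x**6 - 8*x**5 + 6*x**4 - 10*x**3 + 5*x**2 - 2*x + 1 and u'(x)^2 = 64*x**6 + 144*x**5 + 17*x**4 - 56*x**3 + 34*x**2 - 8*x + 1.
Integrate each monomial from 0 to 4 using ∫_0^4 c·x^n dx = c·4^(n+1)/(n+1):
  ∫_0^4 u(x)^2 dx = ∫_0^4 (4*x^8 + 12*x^7 + x^6 - 8*x^5 + 6*x^4 - 10*x^3 + 5*x^2 - 2*x + 1) dx. Term by term:
    ∫_0^4 4*x^8 dx = 1048576/9;  ∫_0^4 12*x^7 dx = 98304;  ∫_0^4 x^6 dx = 16384/7;
    ∫_0^4 -8*x^5 dx = -16384/3;  ∫_0^4 6*x^4 dx = 6144/5;  ∫_0^4 -10*x^3 dx = -640;
    ∫_0^4 5*x^2 dx = 320/3;  ∫_0^4 -2*x dx = -16;  ∫_0^4 1 dx = 4.
  Sum: 1048576/9 + 98304 + 16384/7 − 16384/3 + 6144/5 − 640 + 320/3 − 16 + 4 = 66898172/315.
  ∫_0^4 u'(x)^2 dx = ∫_0^4 (64*x^6 + 144*x^5 + 17*x^4 - 56*x^3 + 34*x^2 - 8*x + 1) dx. Term by term:
    ∫_0^4 64*x^6 dx = 1048576/7;  ∫_0^4 144*x^5 dx = 98304;  ∫_0^4 17*x^4 dx = 17408/5;
    ∫_0^4 -56*x^3 dx = -3584;  ∫_0^4 34*x^2 dx = 2176/3;  ∫_0^4 -8*x dx = -64;
    ∫_0^4 1 dx = 4.
  Sum: 1048576/7 + 98304 + 17408/5 − 3584 + 2176/3 − 64 + 4 = 26109668/105.
Adding: ||u||_{H^1}^2 = 66898172/315 + 26109668/105 = 145227176/315.


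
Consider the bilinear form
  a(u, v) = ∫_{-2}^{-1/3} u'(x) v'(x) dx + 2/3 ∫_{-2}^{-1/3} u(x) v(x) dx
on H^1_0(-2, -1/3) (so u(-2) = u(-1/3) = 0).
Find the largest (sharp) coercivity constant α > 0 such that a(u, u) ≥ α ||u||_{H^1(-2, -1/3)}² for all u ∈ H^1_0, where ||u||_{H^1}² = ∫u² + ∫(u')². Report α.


α = (50 + 27*π^2)/(3*(25 + 9*π^2))

Coercivity of a(·,·) on H^1_0(-2, -1/3) means a(u, u) ≥ α ||u||_{H^1}² for every u ∈ H^1_0.
The interval has length L = 5/3, and Poincaré/coercivity depend only on L. Here a(u, u) = ∫(u')² + (2/3)·∫u².
Here 0 < c = 2/3 < 1. The condition a(u,u) ≥ α||u||_{H^1}² reads (1−α)∫(u')² ≥ (α−c)∫u². Any admissible α is ≤ 1 (rapidly oscillating u have ∫u²/∫(u')² → 0), and α = 1 would force 0 ≥ (1−c)∫u², impossible since c < 1; so 1−α > 0. By the sharp Poincaré inequality on H^1_0 of an interval of length L, ∫(u')² ≥ (π/L)²∫u² with equality for the first sine mode sin(π(x−x₀)/L) (x₀ the left endpoint), so the inequality holds for all u iff (1−α)(π/L)² ≥ α − c, i.e. α ≤ ((π/L)² + c)/((π/L)² + 1) = (1 + c(L/π)²)/(1 + (L/π)²). With (π/L)² = 9*π^2/25 and c = 2/3, the largest admissible constant is α = ((π/L)² + c)/((π/L)² + 1).
Simplifying, α = (50 + 27*π^2)/(3*(25 + 9*π^2)).


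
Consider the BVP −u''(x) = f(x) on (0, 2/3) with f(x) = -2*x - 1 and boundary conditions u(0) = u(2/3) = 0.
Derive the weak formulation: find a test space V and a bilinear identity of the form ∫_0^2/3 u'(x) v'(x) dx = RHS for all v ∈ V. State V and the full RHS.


V = H^1_0(0, 2/3) (so v(0) = v(2/3) = 0); weak form: ∫_0^2/3 u'v' dx = ∫_0^2/3 (-2*x - 1) v dx for all v ∈ V.

Multiply both sides by a test function v and integrate from 0 to 2/3:
  ∫_0^2/3 −u''(x) v(x) dx = ∫_0^2/3 f(x) v(x) dx.
Integrate the LHS by parts once:
  ∫_0^2/3 −u'' v dx = −[u'(x) v(x)]_0^2/3 + ∫_0^2/3 u'(x) v'(x) dx.
Thus ∫_0^2/3 u'(x) v'(x) dx = ∫_0^2/3 f(x) v(x) dx + [u'(x) v(x)]_0^2/3.
Choose V so that boundary terms are either known or forced to vanish.
u is Dirichlet: u(0) = u(2/3) = 0. Let V = H^1_0(0, 2/3); then v(0) = v(2/3) = 0, and [u' v]_0^2/3 = 0.
Weak formulation: find u (satisfying any essential BC) such that ∫_0^2/3 u'(x) v'(x) dx = ∫_0^2/3 f v dx for all v ∈ V.
Substituting f(x) = -2*x - 1, the right-hand side is ∫_0^2/3 (-2*x - 1) v dx.


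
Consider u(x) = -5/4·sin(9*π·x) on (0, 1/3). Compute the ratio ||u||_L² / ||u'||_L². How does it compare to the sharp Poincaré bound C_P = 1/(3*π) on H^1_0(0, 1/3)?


||u||_L² / ||u'||_L² = 1/(9*π) < C_P = 1/(3*π).

u(x) = -5/4·sin(9*π·x), so u'(x) = -45*π*cos(9*π*x)/4.
Writing u(x) = A·sin(kπx/L) with A = -5/4 and k = 3, use ∫_0^L sin²(kπx/L) dx = L/2 and ∫_0^L cos²(kπx/L) dx = L/2.
u² = 25/16·sin²(9*π·x) and (u')² = 2025*π^2/16·cos²(9*π·x), and each of sin², cos² integrates to L/2 = 1/6 over (0, 1/3).
∫_0^1/3 u² dx = 25/96, so ||u||_L² = 5*sqrt(6)/24.
∫_0^1/3 (u')² dx = 675*π^2/32, so ||u'||_L² = 15*sqrt(6)*π/8.
Ratio ||u||_L² / ||u'||_L² = 1/(9*π).
Sharp Poincaré constant on H^1_0(0, 1/3) is C_P = L/π = 1/(3*π), achieved by sin(3*π·x).
This is the k = 3 harmonic; the ratio L/(kπ) is strictly less than C_P = L/π, consistent with the sharp inequality ||u||_L² ≤ C_P ||u'||_L².


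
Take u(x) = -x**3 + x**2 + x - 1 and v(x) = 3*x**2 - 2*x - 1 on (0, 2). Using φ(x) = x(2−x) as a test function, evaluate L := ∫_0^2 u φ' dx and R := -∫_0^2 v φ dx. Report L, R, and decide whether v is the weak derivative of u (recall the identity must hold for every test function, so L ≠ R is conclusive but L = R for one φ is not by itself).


LHS = 4/5, RHS = -4/5. No, v is not the weak derivative of u.

u(x) = -x**3 + x**2 + x - 1, classical derivative u'(x) = -3*x**2 + 2*x + 1.
φ(x) = x(2−x), so φ'(x) = 2 - 2*x.
Note φ(0) = φ(2) = 0, so the boundary term u·φ vanishes.
LHS = ∫_0^2 u(x) φ'(x) dx = ∫_0^2 (2*x^4 - 4*x^3 + 4*x - 2) dx. Term by term:
  ∫_0^2 2*x^4 dx = 64/5;  ∫_0^2 -4*x^3 dx = -16;  ∫_0^2 4*x dx = 8;
  ∫_0^2 -2 dx = -4.
Sum: 64/5 − 16 + 8 − 4 = 4/5.
So LHS = 4/5.
∫_0^2 v(x) φ(x) dx = ∫_0^2 (-3*x^4 + 8*x^3 - 3*x^2 - 2*x) dx. Term by term:
  ∫_0^2 -3*x^4 dx = -96/5;  ∫_0^2 8*x^3 dx = 32;  ∫_0^2 -3*x^2 dx = -8;
  ∫_0^2 -2*x dx = -4.
Sum: -96/5 + 32 − 8 − 4 = 4/5.
So RHS = -∫_0^2 v(x) φ(x) dx = -4/5.
LHS − RHS = 8/5 ≠ 0, so the identity fails.
(For a valid weak derivative the identity must hold for EVERY test function, in particular this one. The failure shows v is NOT the weak derivative of u.)
Correct weak derivative would be u'(x) = -3*x**2 + 2*x + 1.


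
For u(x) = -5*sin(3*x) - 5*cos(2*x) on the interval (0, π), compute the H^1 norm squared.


||u||_{H^1(0,π)}^2 = 300 + 375*π/2

u'(x) = 10*sin(2*x) - 15*cos(3*x).
Expand u² and (u')² and integrate term by term on (0, π), using: for integers n ≥ 1, ∫_0^π sin²(nx) dx = ∫_0^π cos²(nx) dx = π/2; for n ≠ n', ∫_0^π sin(nx)sin(n'x) dx = ∫_0^π cos(nx)cos(n'x) dx = 0; and by product-to-sum, ∫_0^π sin(nx)cos(n'x) dx = ½∫_0^π [sin((n+n')x) + sin((n−n')x)] dx, which is 0 when n+n' is even and 2n/(n²−n'²) when n+n' is odd (it need not vanish on (0, π)).
  u² squared terms: (-5)²·∫cos(2x)² dx = 25·π/2 = 25*π/2;  (-5)²·∫sin(3x)² dx = 25·π/2 = 25*π/2.
  u² cross terms: 2·(-5)·(-5)·∫cos(2x)·sin(3x) dx = 50·(6/5) = 60.
  So ∫_0^π u² dx = 25*π/2 + 25*π/2 + 60 = 60 + 25*π.
  (u')² squared terms: (-15)²·∫cos(3x)² dx = 225·π/2 = 225*π/2;  (10)²·∫sin(2x)² dx = 100·π/2 = 50*π.
  (u')² cross terms: 2·(-15)·(10)·∫cos(3x)·sin(2x) dx = -300·(-4/5) = 240.
  So ∫_0^π (u')² dx = 225*π/2 + 50*π + 240 = 240 + 325*π/2.
||u||_{H^1}^2 = (60 + 25*π) + (240 + 325*π/2) = 300 + 375*π/2.


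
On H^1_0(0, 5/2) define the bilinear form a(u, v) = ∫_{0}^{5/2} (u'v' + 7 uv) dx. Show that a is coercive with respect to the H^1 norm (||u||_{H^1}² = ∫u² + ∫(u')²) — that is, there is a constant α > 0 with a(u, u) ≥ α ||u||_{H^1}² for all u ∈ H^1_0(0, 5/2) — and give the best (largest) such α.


α = 1

Coercivity of a(·,·) on H^1_0(0, 5/2) means a(u, u) ≥ α ||u||_{H^1}² for every u ∈ H^1_0.
The interval has length L = 5/2, and Poincaré/coercivity depend only on L. Here a(u, u) = ∫(u')² + (7)·∫u².
Here c = 7 ≥ 1, so a(u,u) = ∫(u')² + c∫u² ≥ ∫(u')² + ∫u² = ||u||_{H^1}², i.e. α = 1 works. No larger α is possible: a(u,u) ≥ α||u||_{H^1}² means (1−α)∫(u')² ≥ (α−c)∫u², and for the modes u_n = sin(nπ(x−x₀)/L) (x₀ the left endpoint) one has ∫u_n²/∫(u_n')² = (L/(nπ))² → 0, so a(u_n,u_n)/||u_n||_{H^1}² → 1. Hence the optimal constant is α = 1.
Therefore α = 1.
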